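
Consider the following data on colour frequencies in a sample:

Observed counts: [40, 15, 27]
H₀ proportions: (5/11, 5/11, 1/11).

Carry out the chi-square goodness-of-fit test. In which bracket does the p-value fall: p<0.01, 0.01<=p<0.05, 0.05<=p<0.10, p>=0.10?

p-value bracket: p<0.01

n = 82; E_i = n·p_i = [37.27, 37.27, 7.45]
χ² = (40−37.27)²/37.27 + (15−37.27)²/37.27 + (27−7.45)²/7.45 = 64.7561
df = 2
p-value (upper-tail) = 0.00000
→ bracket: p<0.01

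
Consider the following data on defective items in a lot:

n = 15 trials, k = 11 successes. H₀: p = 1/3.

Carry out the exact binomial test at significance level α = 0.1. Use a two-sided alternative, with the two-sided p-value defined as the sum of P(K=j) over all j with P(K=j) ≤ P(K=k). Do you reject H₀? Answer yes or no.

reject H₀: yes

Exact binomial: n=15, k=11, p₀=1/3=0.3333
P(X=j) = C(n,j)·p₀^j·(1−p₀)^(n−j); p = Σ P(X=j) over j with P(X=j) ≤ P(X=11)
p-value (two-sided) = 0.00181
At α=0.1: p < α → reject H₀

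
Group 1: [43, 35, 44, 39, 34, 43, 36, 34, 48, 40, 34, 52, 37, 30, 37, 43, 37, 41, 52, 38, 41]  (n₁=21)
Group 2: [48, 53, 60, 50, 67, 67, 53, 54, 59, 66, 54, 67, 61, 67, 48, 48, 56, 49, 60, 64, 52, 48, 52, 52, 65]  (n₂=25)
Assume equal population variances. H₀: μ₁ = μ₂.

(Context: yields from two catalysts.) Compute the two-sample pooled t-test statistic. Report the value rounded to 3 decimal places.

x̄₁=39.905, s₁=5.822, n₁=21
x̄₂=56.800, s₂=7.053, n₂=25
s_p² = [20·5.822² + 24·7.053²]/44 = 42.5411
SE = √(s_p²·(1/21+1/25)) = 1.9307
t = (39.905−56.800)/1.9307 = -8.7511
df = 44

test statistic = -8.751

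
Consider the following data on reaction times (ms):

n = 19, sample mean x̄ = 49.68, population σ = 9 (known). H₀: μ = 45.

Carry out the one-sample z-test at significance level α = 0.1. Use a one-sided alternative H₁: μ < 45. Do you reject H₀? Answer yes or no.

reject H₀: no

SE = σ/√n = 9/√19 = 2.0647
z = (x̄−μ₀)/SE = (49.68−45)/2.0647 = 2.2666
p-value (one-sided, H₁ less) = 0.98829
At α=0.1: p ≥ α → fail to reject H₀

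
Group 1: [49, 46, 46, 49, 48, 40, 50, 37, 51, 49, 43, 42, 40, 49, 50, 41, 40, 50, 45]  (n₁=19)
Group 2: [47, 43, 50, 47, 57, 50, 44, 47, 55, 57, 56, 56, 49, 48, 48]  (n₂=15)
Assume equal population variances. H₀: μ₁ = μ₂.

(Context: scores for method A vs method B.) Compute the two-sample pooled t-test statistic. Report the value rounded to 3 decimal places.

test statistic = -3.014

x̄₁=45.526, s₁=4.402, n₁=19
x̄₂=50.267, s₂=4.743, n₂=15
s_p² = [18·4.402² + 14·4.743²]/32 = 20.7397
SE = √(s_p²·(1/19+1/15)) = 1.5730
t = (45.526−50.267)/1.5730 = -3.0136
df = 32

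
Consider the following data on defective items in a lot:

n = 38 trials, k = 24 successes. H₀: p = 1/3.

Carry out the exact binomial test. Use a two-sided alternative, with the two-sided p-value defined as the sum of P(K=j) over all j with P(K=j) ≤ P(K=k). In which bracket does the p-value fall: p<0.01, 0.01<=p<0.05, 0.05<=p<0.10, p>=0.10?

p-value bracket: p<0.01

Exact binomial: n=38, k=24, p₀=1/3=0.3333
P(X=j) = C(n,j)·p₀^j·(1−p₀)^(n−j); p = Σ P(X=j) over j with P(X=j) ≤ P(X=24)
p-value (two-sided) = 0.00020
→ bracket: p<0.01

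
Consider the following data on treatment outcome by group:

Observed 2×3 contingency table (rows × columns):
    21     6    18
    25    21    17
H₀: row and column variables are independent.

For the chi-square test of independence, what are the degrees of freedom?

df = (r−1)(c−1) = (2−1)·(3−1) = 2

degrees of freedom = 2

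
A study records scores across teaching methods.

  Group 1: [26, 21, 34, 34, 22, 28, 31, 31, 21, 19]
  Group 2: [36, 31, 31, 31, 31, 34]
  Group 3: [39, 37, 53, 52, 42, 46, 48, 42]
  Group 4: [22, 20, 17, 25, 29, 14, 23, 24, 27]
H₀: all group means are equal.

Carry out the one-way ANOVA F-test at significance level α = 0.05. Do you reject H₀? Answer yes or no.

reject H₀: yes

Group means [26.70, 32.33, 44.88, 22.33], grand mean 30.939
SSB = Σnᵢ(x̄ᵢ−x̄)² = 2411.570; SSW = ΣΣ(x−x̄ᵢ)² = 736.308
MSB = 2411.570/3 = 803.8568; MSW = 736.308/29 = 25.3899
F = MSB/MSW = 31.6604
df = (3, 29)
p-value (upper-tail) = 0.00000
At α=0.05: p < α → reject H₀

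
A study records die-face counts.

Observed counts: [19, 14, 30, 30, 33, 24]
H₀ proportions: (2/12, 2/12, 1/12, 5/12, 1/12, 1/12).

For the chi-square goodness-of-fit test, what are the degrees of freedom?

degrees of freedom = 5

df = k − 1 = 6 − 1 = 5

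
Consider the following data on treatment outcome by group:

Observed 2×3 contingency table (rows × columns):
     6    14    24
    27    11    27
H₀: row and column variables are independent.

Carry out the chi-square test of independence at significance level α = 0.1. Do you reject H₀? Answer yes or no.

reject H₀: yes

Row totals [44, 65], col totals [33, 25, 51], n=109
χ² = (6−13.32)²/13.32 + (14−10.09)²/10.09 + (24−20.59)²/20.59 + (27−19.68)²/19.68 + (11−14.91)²/14.91 + (27−30.41)²/30.41 = 10.2341
df = 2
p-value (upper-tail) = 0.00599
At α=0.1: p < α → reject H₀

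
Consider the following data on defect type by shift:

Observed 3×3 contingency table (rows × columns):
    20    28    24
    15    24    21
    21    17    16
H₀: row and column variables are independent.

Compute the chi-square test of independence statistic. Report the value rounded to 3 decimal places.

test statistic = 2.951

Row totals [72, 60, 54], col totals [56, 69, 61], n=186
χ² = (20−21.68)²/21.68 + (28−26.71)²/26.71 + (24−23.61)²/23.61 + (15−18.06)²/18.06 + (24−22.26)²/22.26 + (21−19.68)²/19.68 + (21−16.26)²/16.26 + (17−20.03)²/20.03 + (16−17.71)²/17.71 = 2.9507
df = 4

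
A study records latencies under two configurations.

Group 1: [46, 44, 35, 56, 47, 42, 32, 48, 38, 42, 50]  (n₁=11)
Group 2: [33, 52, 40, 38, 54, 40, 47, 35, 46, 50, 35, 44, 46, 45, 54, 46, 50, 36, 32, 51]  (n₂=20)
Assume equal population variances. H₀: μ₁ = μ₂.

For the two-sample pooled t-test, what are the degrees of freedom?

df = n₁ + n₂ − 2 = 11 + 20 − 2 = 29

degrees of freedom = 29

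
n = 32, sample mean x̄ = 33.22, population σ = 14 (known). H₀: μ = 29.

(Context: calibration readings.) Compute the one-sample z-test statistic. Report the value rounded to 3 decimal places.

test statistic = 1.705

SE = σ/√n = 14/√32 = 2.4749
z = (x̄−μ₀)/SE = (33.22−29)/2.4749 = 1.7051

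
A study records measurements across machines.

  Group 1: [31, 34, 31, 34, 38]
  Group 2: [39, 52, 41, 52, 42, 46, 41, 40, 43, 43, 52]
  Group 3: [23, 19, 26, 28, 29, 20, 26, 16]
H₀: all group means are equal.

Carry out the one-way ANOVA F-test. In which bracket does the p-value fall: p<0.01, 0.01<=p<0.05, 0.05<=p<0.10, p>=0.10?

p-value bracket: p<0.01

Group means [33.60, 44.64, 23.38], grand mean 35.250
SSB = Σnᵢ(x̄ᵢ−x̄)² = 2110.880; SSW = ΣΣ(x−x̄ᵢ)² = 441.620
MSB = 2110.880/2 = 1055.4398; MSW = 441.620/21 = 21.0295
F = MSB/MSW = 50.1884
df = (2, 21)
p-value (upper-tail) = 0.00000
→ bracket: p<0.01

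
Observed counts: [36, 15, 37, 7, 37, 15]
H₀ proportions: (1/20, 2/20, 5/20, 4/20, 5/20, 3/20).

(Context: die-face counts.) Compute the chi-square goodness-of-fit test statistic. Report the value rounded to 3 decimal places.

test statistic = 131.007

n = 147; E_i = n·p_i = [7.35, 14.70, 36.75, 29.40, 36.75, 22.05]
χ² = (36−7.35)²/7.35 + (15−14.70)²/14.70 + (37−36.75)²/36.75 + (7−29.40)²/29.40 + (37−36.75)²/36.75 + (15−22.05)²/22.05 = 131.0068
df = 5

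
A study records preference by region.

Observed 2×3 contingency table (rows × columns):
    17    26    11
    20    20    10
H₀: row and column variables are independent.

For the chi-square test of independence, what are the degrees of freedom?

df = (r−1)(c−1) = (2−1)·(3−1) = 2

degrees of freedom = 2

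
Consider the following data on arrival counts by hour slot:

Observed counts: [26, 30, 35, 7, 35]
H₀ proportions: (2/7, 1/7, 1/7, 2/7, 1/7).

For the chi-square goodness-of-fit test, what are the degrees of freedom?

degrees of freedom = 4

df = k − 1 = 5 − 1 = 4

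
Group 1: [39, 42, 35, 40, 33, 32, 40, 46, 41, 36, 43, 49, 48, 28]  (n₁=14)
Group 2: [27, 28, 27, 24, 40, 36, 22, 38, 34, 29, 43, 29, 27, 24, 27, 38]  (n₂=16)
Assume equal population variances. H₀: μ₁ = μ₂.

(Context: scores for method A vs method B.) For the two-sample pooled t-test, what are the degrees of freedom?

df = n₁ + n₂ − 2 = 14 + 16 − 2 = 28

degrees of freedom = 28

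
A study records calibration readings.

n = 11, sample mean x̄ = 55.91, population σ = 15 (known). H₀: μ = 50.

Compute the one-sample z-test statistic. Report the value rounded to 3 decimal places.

SE = σ/√n = 15/√11 = 4.5227
z = (x̄−μ₀)/SE = (55.91−50)/4.5227 = 1.3068

test statistic = 1.307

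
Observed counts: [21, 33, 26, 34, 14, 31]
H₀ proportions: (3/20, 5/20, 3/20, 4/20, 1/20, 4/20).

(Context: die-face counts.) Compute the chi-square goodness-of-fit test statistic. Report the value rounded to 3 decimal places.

n = 159; E_i = n·p_i = [23.85, 39.75, 23.85, 31.80, 7.95, 31.80]
χ² = (21−23.85)²/23.85 + (33−39.75)²/39.75 + (26−23.85)²/23.85 + (34−31.80)²/31.80 + (14−7.95)²/7.95 + (31−31.80)²/31.80 = 6.4570
df = 5

test statistic = 6.457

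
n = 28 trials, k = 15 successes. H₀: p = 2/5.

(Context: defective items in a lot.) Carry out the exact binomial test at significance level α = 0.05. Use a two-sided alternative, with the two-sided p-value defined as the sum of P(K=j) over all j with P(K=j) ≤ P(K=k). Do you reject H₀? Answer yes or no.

reject H₀: no

Exact binomial: n=28, k=15, p₀=2/5=0.4000
P(X=j) = C(n,j)·p₀^j·(1−p₀)^(n−j); p = Σ P(X=j) over j with P(X=j) ≤ P(X=15)
p-value (two-sided) = 0.17647
At α=0.05: p ≥ α → fail to reject H₀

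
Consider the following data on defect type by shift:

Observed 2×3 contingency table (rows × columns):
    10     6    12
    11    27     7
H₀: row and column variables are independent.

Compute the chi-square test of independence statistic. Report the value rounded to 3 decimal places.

Row totals [28, 45], col totals [21, 33, 19], n=73
χ² = (10−8.05)²/8.05 + (6−12.66)²/12.66 + (12−7.29)²/7.29 + (11−12.95)²/12.95 + (27−20.34)²/20.34 + (7−11.71)²/11.71 = 11.3856
df = 2

test statistic = 11.386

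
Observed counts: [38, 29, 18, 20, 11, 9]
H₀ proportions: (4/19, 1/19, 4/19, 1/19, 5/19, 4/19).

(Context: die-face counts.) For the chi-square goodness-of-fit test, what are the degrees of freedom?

df = k − 1 = 6 − 1 = 5

degrees of freedom = 5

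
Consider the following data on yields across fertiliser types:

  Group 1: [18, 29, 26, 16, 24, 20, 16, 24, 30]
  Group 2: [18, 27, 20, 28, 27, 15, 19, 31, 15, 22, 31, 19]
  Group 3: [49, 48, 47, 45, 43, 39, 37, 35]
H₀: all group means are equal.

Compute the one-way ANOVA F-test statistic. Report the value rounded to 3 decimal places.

Group means [22.56, 22.67, 42.88], grand mean 28.207
SSB = Σnᵢ(x̄ᵢ−x̄)² = 2376.995; SSW = ΣΣ(x−x̄ᵢ)² = 801.764
MSB = 2376.995/2 = 1188.4974; MSW = 801.764/26 = 30.8371
F = MSB/MSW = 38.5412
df = (2, 26)

test statistic = 38.541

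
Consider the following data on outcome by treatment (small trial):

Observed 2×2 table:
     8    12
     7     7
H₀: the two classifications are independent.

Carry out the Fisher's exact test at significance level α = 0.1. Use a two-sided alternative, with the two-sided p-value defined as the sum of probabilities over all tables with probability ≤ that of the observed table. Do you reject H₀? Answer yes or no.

Margins: r₁=20, r₂=14, c₁=15, c₂=19, n=34
p_obs = C(20,8)·C(14,7)/C(34,15); sum pmf over tables with pmf ≤ p_obs
p-value (two-sided) = 0.72824
At α=0.1: p ≥ α → fail to reject H₀

reject H₀: no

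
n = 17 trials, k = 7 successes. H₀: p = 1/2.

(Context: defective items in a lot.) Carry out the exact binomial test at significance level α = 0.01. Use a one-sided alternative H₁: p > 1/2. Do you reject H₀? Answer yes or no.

reject H₀: no

Exact binomial: n=17, k=7, p₀=1/2=0.5000
P(X≥7) from Σ C(n,i)·p₀^i·(1−p₀)^(n−i)
p-value (one-sided, H₁ greater) = 0.83385
At α=0.01: p ≥ α → fail to reject H₀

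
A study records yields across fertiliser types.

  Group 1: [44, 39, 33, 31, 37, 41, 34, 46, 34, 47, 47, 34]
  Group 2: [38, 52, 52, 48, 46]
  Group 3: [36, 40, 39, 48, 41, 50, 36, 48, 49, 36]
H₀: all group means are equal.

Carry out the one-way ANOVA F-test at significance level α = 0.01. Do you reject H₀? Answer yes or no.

reject H₀: no

Group means [38.92, 47.20, 42.30], grand mean 41.704
SSB = Σnᵢ(x̄ᵢ−x̄)² = 247.813; SSW = ΣΣ(x−x̄ᵢ)² = 823.817
MSB = 247.813/2 = 123.9065; MSW = 823.817/24 = 34.3257
F = MSB/MSW = 3.6097
df = (2, 24)
p-value (upper-tail) = 0.04260
At α=0.01: p ≥ α → fail to reject H₀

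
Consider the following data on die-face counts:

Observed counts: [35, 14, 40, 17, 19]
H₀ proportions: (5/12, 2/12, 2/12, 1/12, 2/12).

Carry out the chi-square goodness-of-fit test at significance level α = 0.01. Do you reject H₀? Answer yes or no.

reject H₀: yes

n = 125; E_i = n·p_i = [52.08, 20.83, 20.83, 10.42, 20.83]
χ² = (35−52.08)²/52.08 + (14−20.83)²/20.83 + (40−20.83)²/20.83 + (17−10.42)²/10.42 + (19−20.83)²/20.83 = 29.8000
df = 4
p-value (upper-tail) = 0.00001
At α=0.01: p < α → reject H₀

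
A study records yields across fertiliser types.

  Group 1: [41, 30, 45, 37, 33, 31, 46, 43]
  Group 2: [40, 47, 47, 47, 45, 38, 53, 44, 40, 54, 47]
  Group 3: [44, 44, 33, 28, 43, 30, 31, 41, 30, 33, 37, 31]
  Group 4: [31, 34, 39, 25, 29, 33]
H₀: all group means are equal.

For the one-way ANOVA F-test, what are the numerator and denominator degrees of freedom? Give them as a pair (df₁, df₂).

k = 4 groups, N = 37 total
df = (k−1, N−k) = (4−1, 37−4) = (3, 33)

degrees of freedom = [3, 33]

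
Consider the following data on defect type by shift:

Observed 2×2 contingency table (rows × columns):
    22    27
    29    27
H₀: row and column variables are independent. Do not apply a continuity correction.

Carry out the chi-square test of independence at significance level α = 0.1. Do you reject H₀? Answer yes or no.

reject H₀: no

Row totals [49, 56], col totals [51, 54], n=105
χ² = (22−23.80)²/23.80 + (27−25.20)²/25.20 + (29−27.20)²/27.20 + (27−28.80)²/28.80 = 0.4963
df = 1
p-value (upper-tail) = 0.48112
At α=0.1: p ≥ α → fail to reject H₀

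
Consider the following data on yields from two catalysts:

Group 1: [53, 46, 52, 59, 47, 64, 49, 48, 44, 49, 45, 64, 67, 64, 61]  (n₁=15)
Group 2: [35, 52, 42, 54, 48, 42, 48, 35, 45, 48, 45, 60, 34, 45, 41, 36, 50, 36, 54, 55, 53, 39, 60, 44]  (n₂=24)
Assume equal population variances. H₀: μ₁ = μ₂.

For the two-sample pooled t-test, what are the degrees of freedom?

df = n₁ + n₂ − 2 = 15 + 24 − 2 = 37

degrees of freedom = 37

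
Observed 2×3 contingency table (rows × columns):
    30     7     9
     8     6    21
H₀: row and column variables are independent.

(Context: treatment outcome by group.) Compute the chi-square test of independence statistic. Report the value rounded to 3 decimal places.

Row totals [46, 35], col totals [38, 13, 30], n=81
χ² = (30−21.58)²/21.58 + (7−7.38)²/7.38 + (9−17.04)²/17.04 + (8−16.42)²/16.42 + (6−5.62)²/5.62 + (21−12.96)²/12.96 = 16.4228
df = 2

test statistic = 16.423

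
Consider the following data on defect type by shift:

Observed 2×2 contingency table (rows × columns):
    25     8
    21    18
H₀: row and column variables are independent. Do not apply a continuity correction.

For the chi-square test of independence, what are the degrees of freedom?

df = (r−1)(c−1) = (2−1)·(2−1) = 1

degrees of freedom = 1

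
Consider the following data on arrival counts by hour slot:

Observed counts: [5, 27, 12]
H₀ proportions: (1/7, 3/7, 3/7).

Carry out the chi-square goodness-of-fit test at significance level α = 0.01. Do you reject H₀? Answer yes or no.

n = 44; E_i = n·p_i = [6.29, 18.86, 18.86]
χ² = (5−6.29)²/6.29 + (27−18.86)²/18.86 + (12−18.86)²/18.86 = 6.2727
df = 2
p-value (upper-tail) = 0.04344
At α=0.01: p ≥ α → fail to reject H₀

reject H₀: no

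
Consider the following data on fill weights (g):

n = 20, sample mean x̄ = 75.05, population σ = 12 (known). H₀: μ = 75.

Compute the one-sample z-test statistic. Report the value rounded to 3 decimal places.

test statistic = 0.019

SE = σ/√n = 12/√20 = 2.6833
z = (x̄−μ₀)/SE = (75.05−75)/2.6833 = 0.0186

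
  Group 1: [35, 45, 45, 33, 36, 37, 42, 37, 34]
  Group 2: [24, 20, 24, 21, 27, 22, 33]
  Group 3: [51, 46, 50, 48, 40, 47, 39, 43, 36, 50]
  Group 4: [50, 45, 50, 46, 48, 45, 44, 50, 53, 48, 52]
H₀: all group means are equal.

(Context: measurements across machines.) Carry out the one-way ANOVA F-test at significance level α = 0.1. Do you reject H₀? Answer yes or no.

Group means [38.22, 24.43, 45.00, 48.27], grand mean 40.432
SSB = Σnᵢ(x̄ᵢ−x̄)² = 2721.629; SSW = ΣΣ(x−x̄ᵢ)² = 623.452
MSB = 2721.629/3 = 907.2098; MSW = 623.452/33 = 18.8925
F = MSB/MSW = 48.0196
df = (3, 33)
p-value (upper-tail) = 0.00000
At α=0.1: p < α → reject H₀

reject H₀: yes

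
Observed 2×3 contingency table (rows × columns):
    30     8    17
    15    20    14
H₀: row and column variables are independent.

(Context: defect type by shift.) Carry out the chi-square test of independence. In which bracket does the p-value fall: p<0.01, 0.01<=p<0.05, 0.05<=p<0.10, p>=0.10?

p-value bracket: p<0.01

Row totals [55, 49], col totals [45, 28, 31], n=104
χ² = (30−23.80)²/23.80 + (8−14.81)²/14.81 + (17−16.39)²/16.39 + (15−21.20)²/21.20 + (20−13.19)²/13.19 + (14−14.61)²/14.61 = 10.1207
df = 2
p-value (upper-tail) = 0.00634
→ bracket: p<0.01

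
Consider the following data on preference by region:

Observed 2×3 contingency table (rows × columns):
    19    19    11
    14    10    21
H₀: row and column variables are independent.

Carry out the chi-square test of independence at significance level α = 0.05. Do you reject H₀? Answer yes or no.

reject H₀: yes

Row totals [49, 45], col totals [33, 29, 32], n=94
χ² = (19−17.20)²/17.20 + (19−15.12)²/15.12 + (11−16.68)²/16.68 + (14−15.80)²/15.80 + (10−13.88)²/13.88 + (21−15.32)²/15.32 = 6.5173
df = 2
p-value (upper-tail) = 0.03844
At α=0.05: p < α → reject H₀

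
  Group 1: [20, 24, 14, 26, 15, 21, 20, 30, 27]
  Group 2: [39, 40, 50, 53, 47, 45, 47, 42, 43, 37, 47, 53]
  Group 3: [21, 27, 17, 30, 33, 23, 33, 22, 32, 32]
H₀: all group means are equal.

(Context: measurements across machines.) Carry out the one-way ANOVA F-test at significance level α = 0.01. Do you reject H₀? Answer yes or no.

Group means [21.89, 45.25, 27.00], grand mean 32.581
SSB = Σnᵢ(x̄ᵢ−x̄)² = 3266.409; SSW = ΣΣ(x−x̄ᵢ)² = 841.139
MSB = 3266.409/2 = 1633.2047; MSW = 841.139/28 = 30.0407
F = MSB/MSW = 54.3664
df = (2, 28)
p-value (upper-tail) = 0.00000
At α=0.01: p < α → reject H₀

reject H₀: yes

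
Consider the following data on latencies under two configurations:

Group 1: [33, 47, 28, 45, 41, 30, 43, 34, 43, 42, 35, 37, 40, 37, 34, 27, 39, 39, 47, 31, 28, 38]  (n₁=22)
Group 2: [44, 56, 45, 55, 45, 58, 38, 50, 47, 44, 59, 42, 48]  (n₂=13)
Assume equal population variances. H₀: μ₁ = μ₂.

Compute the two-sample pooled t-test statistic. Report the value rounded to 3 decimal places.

test statistic = -5.171

x̄₁=37.182, s₁=6.092, n₁=22
x̄₂=48.538, s₂=6.591, n₂=13
s_p² = [21·6.092² + 12·6.591²]/33 = 39.4092
SE = √(s_p²·(1/22+1/13)) = 2.1961
t = (37.182−48.538)/2.1961 = -5.1713
df = 33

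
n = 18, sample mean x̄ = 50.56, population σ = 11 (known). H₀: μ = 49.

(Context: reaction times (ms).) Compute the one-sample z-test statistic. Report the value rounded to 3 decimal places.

test statistic = 0.602

SE = σ/√n = 11/√18 = 2.5927
z = (x̄−μ₀)/SE = (50.56−49)/2.5927 = 0.6017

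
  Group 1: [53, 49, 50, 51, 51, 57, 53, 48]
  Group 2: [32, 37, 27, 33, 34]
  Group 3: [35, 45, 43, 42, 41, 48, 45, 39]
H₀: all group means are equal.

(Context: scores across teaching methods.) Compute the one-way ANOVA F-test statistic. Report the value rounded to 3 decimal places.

test statistic = 45.204

Group means [51.50, 32.60, 42.25], grand mean 43.476
SSB = Σnᵢ(x̄ᵢ−x̄)² = 1118.538; SSW = ΣΣ(x−x̄ᵢ)² = 222.700
MSB = 1118.538/2 = 559.2690; MSW = 222.700/18 = 12.3722
F = MSB/MSW = 45.2036
df = (2, 18)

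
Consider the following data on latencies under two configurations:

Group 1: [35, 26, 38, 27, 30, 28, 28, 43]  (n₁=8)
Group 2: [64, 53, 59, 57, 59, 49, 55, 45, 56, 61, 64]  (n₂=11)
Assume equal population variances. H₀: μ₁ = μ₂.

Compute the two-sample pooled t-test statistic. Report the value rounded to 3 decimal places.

x̄₁=31.875, s₁=6.128, n₁=8
x̄₂=56.545, s₂=5.905, n₂=11
s_p² = [7·6.128² + 10·5.905²]/17 = 35.9766
SE = √(s_p²·(1/8+1/11)) = 2.7871
t = (31.875−56.545)/2.7871 = -8.8518
df = 17

test statistic = -8.852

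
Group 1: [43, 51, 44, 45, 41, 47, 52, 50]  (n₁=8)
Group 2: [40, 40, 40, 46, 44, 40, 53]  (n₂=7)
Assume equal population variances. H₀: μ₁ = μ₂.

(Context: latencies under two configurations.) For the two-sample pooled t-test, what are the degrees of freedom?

degrees of freedom = 13

df = n₁ + n₂ − 2 = 8 + 7 − 2 = 13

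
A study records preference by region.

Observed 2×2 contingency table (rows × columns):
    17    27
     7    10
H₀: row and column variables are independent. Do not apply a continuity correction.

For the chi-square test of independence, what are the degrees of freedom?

df = (r−1)(c−1) = (2−1)·(2−1) = 1

degrees of freedom = 1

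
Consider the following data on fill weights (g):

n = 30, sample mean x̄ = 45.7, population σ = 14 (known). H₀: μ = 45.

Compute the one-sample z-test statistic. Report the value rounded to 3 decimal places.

test statistic = 0.274

SE = σ/√n = 14/√30 = 2.5560
z = (x̄−μ₀)/SE = (45.7−45)/2.5560 = 0.2739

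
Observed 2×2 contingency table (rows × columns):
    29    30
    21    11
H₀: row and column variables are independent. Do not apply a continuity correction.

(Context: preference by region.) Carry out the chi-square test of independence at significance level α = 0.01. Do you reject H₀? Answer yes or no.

Row totals [59, 32], col totals [50, 41], n=91
χ² = (29−32.42)²/32.42 + (30−26.58)²/26.58 + (21−17.58)²/17.58 + (11−14.42)²/14.42 = 2.2741
df = 1
p-value (upper-tail) = 0.13155
At α=0.01: p ≥ α → fail to reject H₀

reject H₀: no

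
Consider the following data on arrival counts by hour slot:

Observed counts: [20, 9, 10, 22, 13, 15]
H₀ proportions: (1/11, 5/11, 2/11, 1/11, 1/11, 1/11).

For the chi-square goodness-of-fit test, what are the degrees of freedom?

df = k − 1 = 6 − 1 = 5

degrees of freedom = 5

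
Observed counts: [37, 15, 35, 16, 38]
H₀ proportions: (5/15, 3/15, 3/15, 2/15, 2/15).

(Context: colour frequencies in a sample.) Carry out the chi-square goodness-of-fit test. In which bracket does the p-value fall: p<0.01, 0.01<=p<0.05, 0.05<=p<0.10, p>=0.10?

n = 141; E_i = n·p_i = [47.00, 28.20, 28.20, 18.80, 18.80]
χ² = (37−47.00)²/47.00 + (15−28.20)²/28.20 + (35−28.20)²/28.20 + (16−18.80)²/18.80 + (38−18.80)²/18.80 = 29.9716
df = 4
p-value (upper-tail) = 0.00000
→ bracket: p<0.01

p-value bracket: p<0.01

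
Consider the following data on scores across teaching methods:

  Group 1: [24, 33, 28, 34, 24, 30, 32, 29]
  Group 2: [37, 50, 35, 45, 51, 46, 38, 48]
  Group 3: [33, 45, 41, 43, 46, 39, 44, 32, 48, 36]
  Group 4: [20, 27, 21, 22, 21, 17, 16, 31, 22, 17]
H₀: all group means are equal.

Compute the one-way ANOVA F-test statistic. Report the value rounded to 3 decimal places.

test statistic = 37.526

Group means [29.25, 43.75, 40.70, 21.40], grand mean 33.472
SSB = Σnᵢ(x̄ᵢ−x̄)² = 2967.472; SSW = ΣΣ(x−x̄ᵢ)² = 843.500
MSB = 2967.472/3 = 989.1574; MSW = 843.500/32 = 26.3594
F = MSB/MSW = 37.5258
df = (3, 32)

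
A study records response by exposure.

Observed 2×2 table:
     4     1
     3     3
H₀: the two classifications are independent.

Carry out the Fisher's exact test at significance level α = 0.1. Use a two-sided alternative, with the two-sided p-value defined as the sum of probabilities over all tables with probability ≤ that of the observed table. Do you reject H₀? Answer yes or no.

Margins: r₁=5, r₂=6, c₁=7, c₂=4, n=11
p_obs = C(5,4)·C(6,3)/C(11,7); sum pmf over tables with pmf ≤ p_obs
p-value (two-sided) = 0.54545
At α=0.1: p ≥ α → fail to reject H₀

reject H₀: no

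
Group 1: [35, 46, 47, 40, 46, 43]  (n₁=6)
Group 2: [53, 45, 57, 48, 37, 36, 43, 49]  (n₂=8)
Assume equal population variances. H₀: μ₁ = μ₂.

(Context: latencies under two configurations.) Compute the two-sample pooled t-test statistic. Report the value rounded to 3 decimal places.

test statistic = -0.926

x̄₁=42.833, s₁=4.622, n₁=6
x̄₂=46.000, s₂=7.309, n₂=8
s_p² = [5·4.622² + 7·7.309²]/12 = 40.0694
SE = √(s_p²·(1/6+1/8)) = 3.4186
t = (42.833−46.000)/3.4186 = -0.9263
df = 12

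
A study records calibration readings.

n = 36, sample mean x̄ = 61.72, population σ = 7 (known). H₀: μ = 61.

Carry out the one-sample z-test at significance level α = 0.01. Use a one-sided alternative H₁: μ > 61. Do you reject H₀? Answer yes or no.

reject H₀: no

SE = σ/√n = 7/√36 = 1.1667
z = (x̄−μ₀)/SE = (61.72−61)/1.1667 = 0.6171
p-value (one-sided, H₁ greater) = 0.26857
At α=0.01: p ≥ α → fail to reject H₀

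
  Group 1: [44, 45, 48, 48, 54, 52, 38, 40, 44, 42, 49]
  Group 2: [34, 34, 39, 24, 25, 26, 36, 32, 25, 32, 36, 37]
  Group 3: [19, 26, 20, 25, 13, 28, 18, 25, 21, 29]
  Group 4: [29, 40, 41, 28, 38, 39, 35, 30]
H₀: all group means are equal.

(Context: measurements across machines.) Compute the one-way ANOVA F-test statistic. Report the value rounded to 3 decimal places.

test statistic = 37.307

Group means [45.82, 31.67, 22.40, 35.00], grand mean 33.854
SSB = Σnᵢ(x̄ᵢ−x̄)² = 2954.419; SSW = ΣΣ(x−x̄ᵢ)² = 976.703
MSB = 2954.419/3 = 984.8063; MSW = 976.703/37 = 26.3974
F = MSB/MSW = 37.3070
df = (3, 37)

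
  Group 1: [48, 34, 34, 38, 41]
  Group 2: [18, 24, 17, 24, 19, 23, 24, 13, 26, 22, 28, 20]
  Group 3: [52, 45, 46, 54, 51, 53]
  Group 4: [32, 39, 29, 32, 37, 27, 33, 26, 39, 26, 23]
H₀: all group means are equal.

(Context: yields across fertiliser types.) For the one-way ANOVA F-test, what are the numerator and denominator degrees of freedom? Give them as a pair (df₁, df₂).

k = 4 groups, N = 34 total
df = (k−1, N−k) = (4−1, 34−4) = (3, 30)

degrees of freedom = [3, 30]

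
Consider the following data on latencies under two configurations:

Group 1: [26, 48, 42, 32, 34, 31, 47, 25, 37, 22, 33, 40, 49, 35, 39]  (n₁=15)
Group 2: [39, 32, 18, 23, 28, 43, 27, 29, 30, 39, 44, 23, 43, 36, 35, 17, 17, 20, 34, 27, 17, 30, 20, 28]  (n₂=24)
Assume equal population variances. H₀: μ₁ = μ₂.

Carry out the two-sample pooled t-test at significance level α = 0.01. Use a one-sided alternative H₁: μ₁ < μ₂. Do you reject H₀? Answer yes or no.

reject H₀: no

x̄₁=36.000, s₁=8.315, n₁=15
x̄₂=29.125, s₂=8.684, n₂=24
s_p² = [14·8.315² + 23·8.684²]/37 = 73.0439
SE = √(s_p²·(1/15+1/24)) = 2.8130
t = (36.000−29.125)/2.8130 = 2.4440
df = 37
p-value (one-sided, H₁ less) = 0.99029
At α=0.01: p ≥ α → fail to reject H₀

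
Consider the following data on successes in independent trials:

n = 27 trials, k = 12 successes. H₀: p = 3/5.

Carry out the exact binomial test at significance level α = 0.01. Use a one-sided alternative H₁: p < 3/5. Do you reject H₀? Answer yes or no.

Exact binomial: n=27, k=12, p₀=3/5=0.6000
P(X≤12) from Σ C(n,i)·p₀^i·(1−p₀)^(n−i)
p-value (one-sided, H₁ less) = 0.07433
At α=0.01: p ≥ α → fail to reject H₀

reject H₀: no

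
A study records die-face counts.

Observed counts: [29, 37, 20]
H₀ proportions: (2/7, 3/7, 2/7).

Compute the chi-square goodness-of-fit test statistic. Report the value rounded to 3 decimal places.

test statistic = 1.649

n = 86; E_i = n·p_i = [24.57, 36.86, 24.57]
χ² = (29−24.57)²/24.57 + (37−36.86)²/36.86 + (20−24.57)²/24.57 = 1.6492
df = 2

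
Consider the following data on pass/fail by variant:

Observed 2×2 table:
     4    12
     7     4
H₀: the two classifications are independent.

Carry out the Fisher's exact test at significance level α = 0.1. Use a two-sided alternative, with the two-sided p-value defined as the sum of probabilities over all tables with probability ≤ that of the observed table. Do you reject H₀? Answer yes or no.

reject H₀: yes

Margins: r₁=16, r₂=11, c₁=11, c₂=16, n=27
p_obs = C(16,4)·C(11,7)/C(27,11); sum pmf over tables with pmf ≤ p_obs
p-value (two-sided) = 0.06076
At α=0.1: p < α → reject H₀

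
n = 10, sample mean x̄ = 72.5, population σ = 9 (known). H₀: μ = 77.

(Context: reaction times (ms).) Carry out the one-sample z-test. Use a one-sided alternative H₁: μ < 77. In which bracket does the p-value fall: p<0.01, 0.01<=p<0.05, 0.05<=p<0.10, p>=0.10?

p-value bracket: 0.05<=p<0.10

SE = σ/√n = 9/√10 = 2.8460
z = (x̄−μ₀)/SE = (72.5−77)/2.8460 = -1.5811
p-value (one-sided, H₁ less) = 0.05692
→ bracket: 0.05<=p<0.10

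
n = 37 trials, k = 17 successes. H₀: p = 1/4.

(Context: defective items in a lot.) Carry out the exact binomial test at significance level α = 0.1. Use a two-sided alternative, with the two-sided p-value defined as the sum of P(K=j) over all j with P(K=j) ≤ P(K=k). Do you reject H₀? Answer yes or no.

reject H₀: yes

Exact binomial: n=37, k=17, p₀=1/4=0.2500
P(X=j) = C(n,j)·p₀^j·(1−p₀)^(n−j); p = Σ P(X=j) over j with P(X=j) ≤ P(X=17)
p-value (two-sided) = 0.00661
At α=0.1: p < α → reject H₀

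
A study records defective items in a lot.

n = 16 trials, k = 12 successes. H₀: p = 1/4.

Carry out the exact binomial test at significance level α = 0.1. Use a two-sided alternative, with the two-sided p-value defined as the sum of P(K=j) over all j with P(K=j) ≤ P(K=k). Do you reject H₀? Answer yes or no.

reject H₀: yes

Exact binomial: n=16, k=12, p₀=1/4=0.2500
P(X=j) = C(n,j)·p₀^j·(1−p₀)^(n−j); p = Σ P(X=j) over j with P(X=j) ≤ P(X=12)
p-value (two-sided) = 0.00004
At α=0.1: p < α → reject H₀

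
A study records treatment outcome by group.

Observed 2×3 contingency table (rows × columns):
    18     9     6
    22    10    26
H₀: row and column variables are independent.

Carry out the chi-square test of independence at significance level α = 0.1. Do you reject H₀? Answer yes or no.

reject H₀: yes

Row totals [33, 58], col totals [40, 19, 32], n=91
χ² = (18−14.51)²/14.51 + (9−6.89)²/6.89 + (6−11.60)²/11.60 + (22−25.49)²/25.49 + (10−12.11)²/12.11 + (26−20.40)²/20.40 = 6.5812
df = 2
p-value (upper-tail) = 0.03723
At α=0.1: p < α → reject H₀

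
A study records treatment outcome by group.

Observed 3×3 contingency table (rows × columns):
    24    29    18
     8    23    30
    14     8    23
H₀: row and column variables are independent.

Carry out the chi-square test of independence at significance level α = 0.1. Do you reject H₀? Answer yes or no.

Row totals [71, 61, 45], col totals [46, 60, 71], n=177
χ² = (24−18.45)²/18.45 + (29−24.07)²/24.07 + (18−28.48)²/28.48 + (8−15.85)²/15.85 + (23−20.68)²/20.68 + (30−24.47)²/24.47 + (14−11.69)²/11.69 + (8−15.25)²/15.25 + (23−18.05)²/18.05 = 17.1977
df = 4
p-value (upper-tail) = 0.00177
At α=0.1: p < α → reject H₀

reject H₀: yes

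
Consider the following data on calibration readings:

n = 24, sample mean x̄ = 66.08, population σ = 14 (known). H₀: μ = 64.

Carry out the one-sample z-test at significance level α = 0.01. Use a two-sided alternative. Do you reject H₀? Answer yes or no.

SE = σ/√n = 14/√24 = 2.8577
z = (x̄−μ₀)/SE = (66.08−64)/2.8577 = 0.7278
p-value (two-sided) = 0.46671
At α=0.01: p ≥ α → fail to reject H₀

reject H₀: no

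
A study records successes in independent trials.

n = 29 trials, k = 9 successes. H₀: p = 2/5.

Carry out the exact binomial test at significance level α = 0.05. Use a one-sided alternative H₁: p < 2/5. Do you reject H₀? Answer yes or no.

Exact binomial: n=29, k=9, p₀=2/5=0.4000
P(X≤9) from Σ C(n,i)·p₀^i·(1−p₀)^(n−i)
p-value (one-sided, H₁ less) = 0.21468
At α=0.05: p ≥ α → fail to reject H₀

reject H₀: no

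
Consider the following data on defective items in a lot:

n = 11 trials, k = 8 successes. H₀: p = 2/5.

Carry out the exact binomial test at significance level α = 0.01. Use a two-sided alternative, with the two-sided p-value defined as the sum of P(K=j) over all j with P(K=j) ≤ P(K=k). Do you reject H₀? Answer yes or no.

reject H₀: no

Exact binomial: n=11, k=8, p₀=2/5=0.4000
P(X=j) = C(n,j)·p₀^j·(1−p₀)^(n−j); p = Σ P(X=j) over j with P(X=j) ≤ P(X=8)
p-value (two-sided) = 0.03291
At α=0.01: p ≥ α → fail to reject H₀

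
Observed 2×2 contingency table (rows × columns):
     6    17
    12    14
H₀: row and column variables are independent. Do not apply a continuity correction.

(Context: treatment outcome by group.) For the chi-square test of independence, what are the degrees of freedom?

df = (r−1)(c−1) = (2−1)·(2−1) = 1

degrees of freedom = 1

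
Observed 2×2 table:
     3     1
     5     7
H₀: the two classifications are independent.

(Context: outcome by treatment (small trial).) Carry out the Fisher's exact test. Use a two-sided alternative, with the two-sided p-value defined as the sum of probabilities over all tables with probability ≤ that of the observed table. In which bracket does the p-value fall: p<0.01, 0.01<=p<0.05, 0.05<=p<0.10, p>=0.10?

Margins: r₁=4, r₂=12, c₁=8, c₂=8, n=16
p_obs = C(4,3)·C(12,5)/C(16,8); sum pmf over tables with pmf ≤ p_obs
p-value (two-sided) = 0.56923
→ bracket: p>=0.10

p-value bracket: p>=0.10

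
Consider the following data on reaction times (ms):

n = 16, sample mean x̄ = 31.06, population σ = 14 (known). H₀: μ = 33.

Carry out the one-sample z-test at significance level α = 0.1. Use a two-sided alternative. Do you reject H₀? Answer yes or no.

SE = σ/√n = 14/√16 = 3.5000
z = (x̄−μ₀)/SE = (31.06−33)/3.5000 = -0.5543
p-value (two-sided) = 0.57938
At α=0.1: p ≥ α → fail to reject H₀

reject H₀: no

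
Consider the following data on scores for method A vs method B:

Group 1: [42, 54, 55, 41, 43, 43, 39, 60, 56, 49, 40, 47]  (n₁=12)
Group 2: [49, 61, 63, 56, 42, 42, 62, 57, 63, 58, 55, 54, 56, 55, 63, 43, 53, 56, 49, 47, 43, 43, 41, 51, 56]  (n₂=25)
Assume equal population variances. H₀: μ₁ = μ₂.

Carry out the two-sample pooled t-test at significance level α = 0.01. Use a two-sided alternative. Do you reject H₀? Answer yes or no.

reject H₀: no

x̄₁=47.417, s₁=7.204, n₁=12
x̄₂=52.720, s₂=7.323, n₂=25
s_p² = [11·7.204² + 24·7.323²]/35 = 53.0845
SE = √(s_p²·(1/12+1/25)) = 2.5587
t = (47.417−52.720)/2.5587 = -2.0726
df = 35
p-value (two-sided) = 0.04563
At α=0.01: p ≥ α → fail to reject H₀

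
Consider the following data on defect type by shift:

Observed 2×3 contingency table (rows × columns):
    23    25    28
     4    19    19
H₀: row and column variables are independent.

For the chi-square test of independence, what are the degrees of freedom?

df = (r−1)(c−1) = (2−1)·(3−1) = 2

degrees of freedom = 2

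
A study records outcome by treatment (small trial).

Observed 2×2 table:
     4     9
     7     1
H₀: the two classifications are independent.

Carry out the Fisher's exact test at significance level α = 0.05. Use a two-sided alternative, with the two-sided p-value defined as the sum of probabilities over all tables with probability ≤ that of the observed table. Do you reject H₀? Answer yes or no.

reject H₀: yes

Margins: r₁=13, r₂=8, c₁=11, c₂=10, n=21
p_obs = C(13,4)·C(8,7)/C(21,11); sum pmf over tables with pmf ≤ p_obs
p-value (two-sided) = 0.02374
At α=0.05: p < α → reject H₀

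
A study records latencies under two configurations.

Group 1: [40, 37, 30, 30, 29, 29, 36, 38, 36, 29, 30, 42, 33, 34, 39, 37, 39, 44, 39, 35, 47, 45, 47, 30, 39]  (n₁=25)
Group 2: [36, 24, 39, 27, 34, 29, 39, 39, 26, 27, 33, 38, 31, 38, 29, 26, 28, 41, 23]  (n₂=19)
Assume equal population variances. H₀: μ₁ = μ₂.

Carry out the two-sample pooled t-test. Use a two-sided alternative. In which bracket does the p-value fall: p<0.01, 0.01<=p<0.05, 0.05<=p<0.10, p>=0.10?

p-value bracket: 0.01<=p<0.05

x̄₁=36.560, s₁=5.694, n₁=25
x̄₂=31.947, s₂=5.883, n₂=19
s_p² = [24·5.694² + 18·5.883²]/42 = 33.3597
SE = √(s_p²·(1/25+1/19)) = 1.7579
t = (36.560−31.947)/1.7579 = 2.6240
df = 42
p-value (two-sided) = 0.01206
→ bracket: 0.01<=p<0.05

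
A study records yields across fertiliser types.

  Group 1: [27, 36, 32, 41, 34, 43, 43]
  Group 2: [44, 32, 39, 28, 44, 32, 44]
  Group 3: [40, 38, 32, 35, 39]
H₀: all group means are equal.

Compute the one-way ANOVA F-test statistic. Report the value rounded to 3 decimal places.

Group means [36.57, 37.57, 36.80], grand mean 37.000
SSB = Σnᵢ(x̄ᵢ−x̄)² = 3.771; SSW = ΣΣ(x−x̄ᵢ)² = 544.229
MSB = 3.771/2 = 1.8857; MSW = 544.229/16 = 34.0143
F = MSB/MSW = 0.0554
df = (2, 16)

test statistic = 0.055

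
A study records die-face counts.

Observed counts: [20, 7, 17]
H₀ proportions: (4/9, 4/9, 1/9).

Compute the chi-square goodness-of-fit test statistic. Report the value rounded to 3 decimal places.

test statistic = 38.074

n = 44; E_i = n·p_i = [19.56, 19.56, 4.89]
χ² = (20−19.56)²/19.56 + (7−19.56)²/19.56 + (17−4.89)²/4.89 = 38.0739
df = 2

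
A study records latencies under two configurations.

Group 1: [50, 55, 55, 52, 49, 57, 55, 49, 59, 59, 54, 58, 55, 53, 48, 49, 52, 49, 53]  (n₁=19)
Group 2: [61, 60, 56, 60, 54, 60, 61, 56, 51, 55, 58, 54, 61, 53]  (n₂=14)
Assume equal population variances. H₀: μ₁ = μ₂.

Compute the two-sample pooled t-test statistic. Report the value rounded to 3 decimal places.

test statistic = -3.185

x̄₁=53.211, s₁=3.568, n₁=19
x̄₂=57.143, s₂=3.416, n₂=14
s_p² = [18·3.568² + 13·3.416²]/31 = 12.2862
SE = √(s_p²·(1/19+1/14)) = 1.2346
t = (53.211−57.143)/1.2346 = -3.1851
df = 31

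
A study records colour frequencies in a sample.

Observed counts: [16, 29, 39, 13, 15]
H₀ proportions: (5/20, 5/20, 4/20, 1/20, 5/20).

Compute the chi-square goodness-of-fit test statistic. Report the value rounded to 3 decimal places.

n = 112; E_i = n·p_i = [28.00, 28.00, 22.40, 5.60, 28.00]
χ² = (16−28.00)²/28.00 + (29−28.00)²/28.00 + (39−22.40)²/22.40 + (13−5.60)²/5.60 + (15−28.00)²/28.00 = 33.2946
df = 4

test statistic = 33.295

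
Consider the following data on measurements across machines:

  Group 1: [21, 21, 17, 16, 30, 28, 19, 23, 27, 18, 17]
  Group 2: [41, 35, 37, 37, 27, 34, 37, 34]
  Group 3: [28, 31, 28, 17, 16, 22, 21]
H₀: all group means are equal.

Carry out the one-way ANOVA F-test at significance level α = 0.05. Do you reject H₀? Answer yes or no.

reject H₀: yes

Group means [21.55, 35.25, 23.29], grand mean 26.231
SSB = Σnᵢ(x̄ᵢ−x̄)² = 952.960; SSW = ΣΣ(x−x̄ᵢ)² = 553.656
MSB = 952.960/2 = 476.4798; MSW = 553.656/23 = 24.0720
F = MSB/MSW = 19.7939
df = (2, 23)
p-value (upper-tail) = 0.00001
At α=0.05: p < α → reject H₀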